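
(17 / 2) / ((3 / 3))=17 / 2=8.50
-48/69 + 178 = 4078/23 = 177.30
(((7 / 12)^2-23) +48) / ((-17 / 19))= -69331 / 2448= -28.32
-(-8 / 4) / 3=2 / 3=0.67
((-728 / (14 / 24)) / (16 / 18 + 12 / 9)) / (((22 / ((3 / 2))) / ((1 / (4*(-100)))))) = 1053 / 11000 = 0.10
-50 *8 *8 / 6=-1600 / 3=-533.33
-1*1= -1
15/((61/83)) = 1245/61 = 20.41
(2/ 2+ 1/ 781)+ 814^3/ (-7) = -421234799990/ 5467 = -77050448.14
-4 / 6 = -2 / 3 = -0.67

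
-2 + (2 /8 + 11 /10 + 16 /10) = 0.95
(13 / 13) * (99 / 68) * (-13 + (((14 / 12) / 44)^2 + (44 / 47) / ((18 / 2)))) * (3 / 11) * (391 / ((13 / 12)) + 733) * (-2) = 1802137040871 / 160873856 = 11202.17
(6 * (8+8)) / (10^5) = 3 / 3125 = 0.00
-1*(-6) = 6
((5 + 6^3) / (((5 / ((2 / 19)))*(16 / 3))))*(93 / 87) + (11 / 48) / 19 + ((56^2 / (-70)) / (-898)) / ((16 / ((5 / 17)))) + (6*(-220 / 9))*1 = -49029724997 / 336462640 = -145.72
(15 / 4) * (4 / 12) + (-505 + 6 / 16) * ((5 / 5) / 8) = -3957 / 64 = -61.83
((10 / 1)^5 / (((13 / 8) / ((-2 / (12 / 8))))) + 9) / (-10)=3199649 / 390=8204.23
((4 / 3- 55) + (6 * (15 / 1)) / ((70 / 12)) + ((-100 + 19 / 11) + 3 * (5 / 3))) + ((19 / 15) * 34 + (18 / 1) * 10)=35249 / 385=91.56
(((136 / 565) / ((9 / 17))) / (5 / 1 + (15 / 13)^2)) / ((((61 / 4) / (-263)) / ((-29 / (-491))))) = -5960164912 / 81480946725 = -0.07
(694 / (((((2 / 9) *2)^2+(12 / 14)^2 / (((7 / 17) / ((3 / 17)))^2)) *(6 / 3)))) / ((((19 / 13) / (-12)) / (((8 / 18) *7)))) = -8188168716 / 307135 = -26659.84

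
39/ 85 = 0.46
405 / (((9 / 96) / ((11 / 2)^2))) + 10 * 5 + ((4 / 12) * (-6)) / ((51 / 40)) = 6667150 / 51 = 130728.43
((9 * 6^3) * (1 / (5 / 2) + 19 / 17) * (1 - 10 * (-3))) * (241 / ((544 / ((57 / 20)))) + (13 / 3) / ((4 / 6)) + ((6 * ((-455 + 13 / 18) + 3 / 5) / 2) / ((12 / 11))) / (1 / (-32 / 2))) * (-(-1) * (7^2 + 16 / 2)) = 2406913373630889 / 23120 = 104105249724.52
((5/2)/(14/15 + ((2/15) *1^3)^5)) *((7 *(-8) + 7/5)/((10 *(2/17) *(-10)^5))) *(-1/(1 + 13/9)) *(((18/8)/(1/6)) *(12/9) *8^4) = -730790424/19491505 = -37.49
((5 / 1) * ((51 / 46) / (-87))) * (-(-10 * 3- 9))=-3315 / 1334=-2.49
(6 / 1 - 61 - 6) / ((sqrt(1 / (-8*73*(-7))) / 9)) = -35101.67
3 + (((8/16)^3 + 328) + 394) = 5801/8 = 725.12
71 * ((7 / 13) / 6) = 497 / 78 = 6.37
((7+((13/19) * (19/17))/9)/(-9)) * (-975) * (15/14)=880750/1071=822.36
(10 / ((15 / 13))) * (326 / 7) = 8476 / 21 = 403.62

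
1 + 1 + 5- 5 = 2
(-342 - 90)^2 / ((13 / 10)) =1866240 / 13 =143556.92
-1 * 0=0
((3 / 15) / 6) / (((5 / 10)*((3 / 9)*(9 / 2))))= 2 / 45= 0.04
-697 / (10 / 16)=-5576 / 5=-1115.20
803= 803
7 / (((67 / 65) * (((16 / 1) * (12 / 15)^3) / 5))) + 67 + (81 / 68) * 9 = 81.87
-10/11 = -0.91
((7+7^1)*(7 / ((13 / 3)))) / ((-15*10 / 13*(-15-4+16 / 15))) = 147 / 1345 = 0.11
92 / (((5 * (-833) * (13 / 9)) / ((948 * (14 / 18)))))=-87216 / 7735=-11.28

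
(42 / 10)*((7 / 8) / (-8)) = -147 / 320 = -0.46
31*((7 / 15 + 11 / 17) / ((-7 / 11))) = -96844 / 1785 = -54.25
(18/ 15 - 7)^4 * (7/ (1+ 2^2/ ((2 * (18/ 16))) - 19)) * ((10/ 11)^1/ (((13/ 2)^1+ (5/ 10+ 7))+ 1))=-14852901/ 501875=-29.59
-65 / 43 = -1.51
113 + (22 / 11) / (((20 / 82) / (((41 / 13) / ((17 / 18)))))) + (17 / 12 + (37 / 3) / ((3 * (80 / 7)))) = 22620371 / 159120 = 142.16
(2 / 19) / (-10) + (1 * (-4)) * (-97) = 36859 / 95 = 387.99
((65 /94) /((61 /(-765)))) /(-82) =49725 /470188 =0.11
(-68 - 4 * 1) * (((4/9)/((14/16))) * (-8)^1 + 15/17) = 27256/119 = 229.04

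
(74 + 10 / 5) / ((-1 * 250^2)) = -19 / 15625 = -0.00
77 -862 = -785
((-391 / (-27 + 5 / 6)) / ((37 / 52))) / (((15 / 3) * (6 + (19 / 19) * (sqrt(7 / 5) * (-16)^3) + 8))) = -124919808 * sqrt(35) / 852757801735 - 60996 / 24364508621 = -0.00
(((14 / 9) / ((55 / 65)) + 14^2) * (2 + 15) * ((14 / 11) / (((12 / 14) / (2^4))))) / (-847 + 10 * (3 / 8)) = -1044168832 / 11019591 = -94.76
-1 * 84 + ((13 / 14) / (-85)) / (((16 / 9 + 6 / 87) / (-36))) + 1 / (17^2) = -204240496 / 2437715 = -83.78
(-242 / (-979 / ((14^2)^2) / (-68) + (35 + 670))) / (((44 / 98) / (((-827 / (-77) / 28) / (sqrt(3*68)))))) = -15885016*sqrt(51) / 5524992057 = -0.02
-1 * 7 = -7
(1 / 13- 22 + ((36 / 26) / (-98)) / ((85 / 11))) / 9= -395708 / 162435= -2.44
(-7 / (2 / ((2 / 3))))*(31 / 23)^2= -6727 / 1587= -4.24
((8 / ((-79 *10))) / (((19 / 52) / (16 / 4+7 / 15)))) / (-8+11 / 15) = 13936 / 818045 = 0.02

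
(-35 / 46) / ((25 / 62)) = -217 / 115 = -1.89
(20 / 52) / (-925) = -1 / 2405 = -0.00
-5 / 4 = -1.25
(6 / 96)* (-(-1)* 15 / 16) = 0.06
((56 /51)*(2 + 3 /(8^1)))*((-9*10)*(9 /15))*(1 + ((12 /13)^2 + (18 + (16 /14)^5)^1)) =-21178444734 /6898073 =-3070.20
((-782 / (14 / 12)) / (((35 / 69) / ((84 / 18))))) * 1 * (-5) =215832 / 7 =30833.14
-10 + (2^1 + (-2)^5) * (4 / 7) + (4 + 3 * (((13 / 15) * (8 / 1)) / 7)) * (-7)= -2658 / 35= -75.94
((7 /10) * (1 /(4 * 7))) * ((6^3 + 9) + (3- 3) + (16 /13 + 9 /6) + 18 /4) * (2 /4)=3019 /1040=2.90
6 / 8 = 3 / 4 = 0.75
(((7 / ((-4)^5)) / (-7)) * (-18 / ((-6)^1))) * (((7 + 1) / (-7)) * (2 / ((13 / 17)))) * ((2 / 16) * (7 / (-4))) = 51 / 26624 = 0.00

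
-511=-511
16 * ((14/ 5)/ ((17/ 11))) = 2464/ 85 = 28.99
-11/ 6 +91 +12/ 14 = 90.02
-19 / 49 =-0.39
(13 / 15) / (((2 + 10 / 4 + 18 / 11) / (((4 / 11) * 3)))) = 104 / 675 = 0.15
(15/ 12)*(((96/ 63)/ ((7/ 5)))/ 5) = 40/ 147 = 0.27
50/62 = 25/31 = 0.81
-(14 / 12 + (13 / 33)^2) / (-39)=2879 / 84942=0.03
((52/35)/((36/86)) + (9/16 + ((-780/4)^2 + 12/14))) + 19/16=47919257/1260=38031.16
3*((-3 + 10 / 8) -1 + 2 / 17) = -537 / 68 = -7.90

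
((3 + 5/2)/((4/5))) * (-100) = -1375/2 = -687.50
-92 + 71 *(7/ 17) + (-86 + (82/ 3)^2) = 598.35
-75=-75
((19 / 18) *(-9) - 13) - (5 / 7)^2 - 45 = -6665 / 98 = -68.01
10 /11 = 0.91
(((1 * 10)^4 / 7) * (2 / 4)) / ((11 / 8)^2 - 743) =-320000 / 332017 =-0.96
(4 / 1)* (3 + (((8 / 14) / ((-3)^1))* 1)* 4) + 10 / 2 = 293 / 21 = 13.95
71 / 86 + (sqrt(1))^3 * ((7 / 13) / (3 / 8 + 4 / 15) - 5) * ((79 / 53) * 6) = -23716471 / 651794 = -36.39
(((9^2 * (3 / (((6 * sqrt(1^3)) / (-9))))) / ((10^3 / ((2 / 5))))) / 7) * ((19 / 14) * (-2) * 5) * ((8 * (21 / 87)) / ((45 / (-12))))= -18468 / 126875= -0.15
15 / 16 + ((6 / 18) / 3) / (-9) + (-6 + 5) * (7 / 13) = 6515 / 16848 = 0.39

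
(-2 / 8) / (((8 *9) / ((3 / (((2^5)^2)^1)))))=-1 / 98304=-0.00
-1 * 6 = -6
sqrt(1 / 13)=sqrt(13) / 13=0.28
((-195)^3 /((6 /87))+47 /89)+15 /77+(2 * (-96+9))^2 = -107485410.78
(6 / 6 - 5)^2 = 16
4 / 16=1 / 4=0.25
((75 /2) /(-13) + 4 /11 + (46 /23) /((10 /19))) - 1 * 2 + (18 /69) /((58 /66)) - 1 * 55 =-52864087 /953810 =-55.42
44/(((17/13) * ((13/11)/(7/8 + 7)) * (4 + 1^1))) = 7623/170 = 44.84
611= 611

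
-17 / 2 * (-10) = 85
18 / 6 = 3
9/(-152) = -0.06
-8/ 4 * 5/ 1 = -10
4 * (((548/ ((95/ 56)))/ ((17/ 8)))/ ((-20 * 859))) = -245504/ 6936425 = -0.04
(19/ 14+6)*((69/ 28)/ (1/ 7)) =7107/ 56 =126.91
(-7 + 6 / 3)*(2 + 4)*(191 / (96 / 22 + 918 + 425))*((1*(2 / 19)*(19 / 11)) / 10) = -1146 / 14821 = -0.08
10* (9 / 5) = 18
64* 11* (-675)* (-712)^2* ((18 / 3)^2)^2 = -312206126284800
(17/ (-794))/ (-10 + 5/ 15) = 51/ 23026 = 0.00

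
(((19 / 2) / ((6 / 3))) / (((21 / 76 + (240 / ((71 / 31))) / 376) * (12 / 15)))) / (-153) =-6023285 / 86143284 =-0.07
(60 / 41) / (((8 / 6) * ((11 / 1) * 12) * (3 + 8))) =15 / 19844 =0.00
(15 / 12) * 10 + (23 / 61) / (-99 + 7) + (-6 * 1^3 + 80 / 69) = 128885 / 16836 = 7.66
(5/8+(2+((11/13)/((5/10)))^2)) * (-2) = -7421/676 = -10.98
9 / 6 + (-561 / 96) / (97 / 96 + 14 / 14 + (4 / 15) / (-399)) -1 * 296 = -228948613 / 769814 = -297.41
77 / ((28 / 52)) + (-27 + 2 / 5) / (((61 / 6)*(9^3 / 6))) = 3532283 / 24705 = 142.98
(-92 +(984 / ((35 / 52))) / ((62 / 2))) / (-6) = 24326 / 3255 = 7.47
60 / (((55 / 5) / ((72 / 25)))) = 15.71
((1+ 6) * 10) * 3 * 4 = 840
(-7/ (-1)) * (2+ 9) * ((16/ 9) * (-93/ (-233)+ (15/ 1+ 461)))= 136753232/ 2097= 65213.75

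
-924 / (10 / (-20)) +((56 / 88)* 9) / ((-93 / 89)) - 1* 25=1817.52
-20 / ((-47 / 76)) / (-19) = -80 / 47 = -1.70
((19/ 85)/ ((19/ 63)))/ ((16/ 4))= 63/ 340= 0.19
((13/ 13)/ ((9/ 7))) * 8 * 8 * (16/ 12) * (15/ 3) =8960/ 27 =331.85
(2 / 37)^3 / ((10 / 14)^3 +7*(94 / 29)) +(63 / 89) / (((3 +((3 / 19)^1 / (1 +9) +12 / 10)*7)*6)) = 7729600349611 / 753637927213467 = 0.01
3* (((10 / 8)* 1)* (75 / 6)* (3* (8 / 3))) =375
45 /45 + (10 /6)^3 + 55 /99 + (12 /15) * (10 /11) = 2053 /297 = 6.91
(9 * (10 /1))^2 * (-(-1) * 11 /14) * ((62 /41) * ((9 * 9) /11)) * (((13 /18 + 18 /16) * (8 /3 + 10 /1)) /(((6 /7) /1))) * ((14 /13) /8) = 1110426975 /4264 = 260419.08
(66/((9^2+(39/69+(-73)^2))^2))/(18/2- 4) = 1058/2346372765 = 0.00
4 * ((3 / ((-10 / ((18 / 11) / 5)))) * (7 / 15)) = -252 / 1375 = -0.18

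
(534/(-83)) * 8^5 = -17498112/83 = -210820.63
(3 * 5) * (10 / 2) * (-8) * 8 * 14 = -67200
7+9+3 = 19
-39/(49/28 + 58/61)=-9516/659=-14.44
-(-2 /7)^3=8 /343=0.02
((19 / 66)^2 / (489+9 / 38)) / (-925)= -6859 / 37454358150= -0.00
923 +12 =935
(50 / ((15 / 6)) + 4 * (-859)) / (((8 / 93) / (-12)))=476532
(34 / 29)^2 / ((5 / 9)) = 2.47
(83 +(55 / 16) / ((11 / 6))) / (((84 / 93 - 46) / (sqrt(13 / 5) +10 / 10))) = -21049 * sqrt(65) / 55920 - 21049 / 11184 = -4.92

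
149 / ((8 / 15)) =279.38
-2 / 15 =-0.13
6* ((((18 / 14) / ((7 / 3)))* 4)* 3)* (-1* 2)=-79.35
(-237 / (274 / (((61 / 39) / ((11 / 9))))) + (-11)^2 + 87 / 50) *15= 178718538 / 97955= 1824.50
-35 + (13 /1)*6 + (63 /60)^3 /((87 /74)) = 5102219 /116000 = 43.98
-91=-91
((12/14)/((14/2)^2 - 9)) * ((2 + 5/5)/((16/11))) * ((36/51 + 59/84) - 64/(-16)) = 254859/1066240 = 0.24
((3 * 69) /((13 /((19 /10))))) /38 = 207 /260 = 0.80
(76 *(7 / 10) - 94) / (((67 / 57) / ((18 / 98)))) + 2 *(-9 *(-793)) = 234203058 / 16415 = 14267.62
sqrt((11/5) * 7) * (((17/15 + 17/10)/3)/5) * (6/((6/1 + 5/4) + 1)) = 68 * sqrt(385)/2475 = 0.54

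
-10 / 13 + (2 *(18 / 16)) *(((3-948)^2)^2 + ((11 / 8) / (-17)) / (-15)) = 1794360713905.49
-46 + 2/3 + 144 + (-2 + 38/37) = 10844/111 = 97.69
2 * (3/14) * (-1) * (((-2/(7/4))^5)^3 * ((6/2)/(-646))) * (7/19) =-158329674399744/29135784986520191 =-0.01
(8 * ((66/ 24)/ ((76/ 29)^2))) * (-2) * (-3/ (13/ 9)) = 249777/ 18772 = 13.31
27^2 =729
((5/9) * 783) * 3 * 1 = 1305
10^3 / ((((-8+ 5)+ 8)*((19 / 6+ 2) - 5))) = 1200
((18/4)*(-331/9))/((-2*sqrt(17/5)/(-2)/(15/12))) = -1655*sqrt(85)/136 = -112.19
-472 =-472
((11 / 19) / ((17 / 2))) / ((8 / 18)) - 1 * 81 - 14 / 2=-56749 / 646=-87.85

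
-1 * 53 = -53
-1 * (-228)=228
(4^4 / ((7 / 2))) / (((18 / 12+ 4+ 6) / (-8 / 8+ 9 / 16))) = -64 / 23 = -2.78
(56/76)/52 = 7/494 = 0.01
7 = 7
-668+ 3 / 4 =-667.25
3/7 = 0.43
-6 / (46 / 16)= -48 / 23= -2.09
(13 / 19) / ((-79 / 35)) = -455 / 1501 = -0.30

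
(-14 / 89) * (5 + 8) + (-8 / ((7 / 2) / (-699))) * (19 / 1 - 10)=8957110 / 623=14377.38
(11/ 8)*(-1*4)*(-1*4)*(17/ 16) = 187/ 8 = 23.38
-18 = -18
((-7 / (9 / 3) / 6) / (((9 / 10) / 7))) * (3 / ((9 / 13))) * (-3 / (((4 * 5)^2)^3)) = 637 / 1036800000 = 0.00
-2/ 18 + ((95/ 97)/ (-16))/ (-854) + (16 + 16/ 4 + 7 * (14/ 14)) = 320749591/ 11928672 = 26.89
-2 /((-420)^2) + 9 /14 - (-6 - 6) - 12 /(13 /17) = -3496513 /1146600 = -3.05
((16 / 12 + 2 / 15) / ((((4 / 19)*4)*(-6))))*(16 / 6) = -209 / 270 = -0.77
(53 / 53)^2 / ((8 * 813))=1 / 6504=0.00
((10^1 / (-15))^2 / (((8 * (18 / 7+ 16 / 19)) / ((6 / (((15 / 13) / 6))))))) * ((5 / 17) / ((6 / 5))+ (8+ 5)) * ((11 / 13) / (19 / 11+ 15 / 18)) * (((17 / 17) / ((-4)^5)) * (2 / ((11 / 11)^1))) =-21741643 / 5008673280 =-0.00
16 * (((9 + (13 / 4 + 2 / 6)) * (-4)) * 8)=-6442.67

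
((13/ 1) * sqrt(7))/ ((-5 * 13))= -sqrt(7)/ 5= -0.53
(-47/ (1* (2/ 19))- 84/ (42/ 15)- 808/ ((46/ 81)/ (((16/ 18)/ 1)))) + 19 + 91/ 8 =-314791/ 184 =-1710.82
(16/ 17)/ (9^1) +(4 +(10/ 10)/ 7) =4549/ 1071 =4.25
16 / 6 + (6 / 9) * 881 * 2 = 3532 / 3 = 1177.33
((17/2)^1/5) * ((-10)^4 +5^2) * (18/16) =306765/16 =19172.81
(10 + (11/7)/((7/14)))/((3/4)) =368/21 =17.52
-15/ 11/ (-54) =5/ 198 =0.03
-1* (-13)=13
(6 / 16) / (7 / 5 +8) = 15 / 376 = 0.04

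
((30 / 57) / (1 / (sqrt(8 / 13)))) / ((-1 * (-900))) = sqrt(26) / 11115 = 0.00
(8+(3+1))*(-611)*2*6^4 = -19004544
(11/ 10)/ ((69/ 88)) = 484/ 345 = 1.40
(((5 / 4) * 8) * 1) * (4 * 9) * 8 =2880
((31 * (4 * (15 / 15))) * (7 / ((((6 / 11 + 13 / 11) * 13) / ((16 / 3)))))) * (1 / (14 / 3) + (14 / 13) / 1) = 2564320 / 9633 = 266.20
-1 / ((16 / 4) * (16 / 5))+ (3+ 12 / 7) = 2077 / 448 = 4.64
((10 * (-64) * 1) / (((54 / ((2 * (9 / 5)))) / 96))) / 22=-2048 / 11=-186.18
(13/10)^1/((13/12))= 6/5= 1.20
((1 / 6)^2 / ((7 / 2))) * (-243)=-27 / 14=-1.93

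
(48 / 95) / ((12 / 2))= 8 / 95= 0.08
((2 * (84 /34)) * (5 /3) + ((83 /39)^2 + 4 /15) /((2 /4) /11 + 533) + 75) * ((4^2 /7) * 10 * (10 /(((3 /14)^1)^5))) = 3102999046064404480 /73683684477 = 42112430.56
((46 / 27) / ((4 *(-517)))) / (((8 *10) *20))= -23 / 44668800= -0.00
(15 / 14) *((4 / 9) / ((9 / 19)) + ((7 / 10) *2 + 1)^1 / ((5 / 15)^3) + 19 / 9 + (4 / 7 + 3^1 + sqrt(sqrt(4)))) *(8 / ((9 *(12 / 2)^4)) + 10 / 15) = 695 *sqrt(2) / 972 + 14072221 / 275562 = 52.08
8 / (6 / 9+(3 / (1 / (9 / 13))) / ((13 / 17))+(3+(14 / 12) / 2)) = 5408 / 4709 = 1.15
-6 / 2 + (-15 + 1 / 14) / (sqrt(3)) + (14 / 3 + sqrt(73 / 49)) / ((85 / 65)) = -209*sqrt(3) / 42 + 29 / 51 + 13*sqrt(73) / 119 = -7.12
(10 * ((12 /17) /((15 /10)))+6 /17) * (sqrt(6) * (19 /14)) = 817 * sqrt(6) /119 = 16.82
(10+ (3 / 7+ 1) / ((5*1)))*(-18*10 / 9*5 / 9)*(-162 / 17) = 129600 / 119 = 1089.08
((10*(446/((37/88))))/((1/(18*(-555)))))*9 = -953726400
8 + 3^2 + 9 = 26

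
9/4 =2.25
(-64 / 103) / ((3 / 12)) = -256 / 103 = -2.49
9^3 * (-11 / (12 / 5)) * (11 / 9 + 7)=-54945 / 2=-27472.50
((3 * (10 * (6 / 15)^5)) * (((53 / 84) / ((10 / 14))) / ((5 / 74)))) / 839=62752 / 13109375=0.00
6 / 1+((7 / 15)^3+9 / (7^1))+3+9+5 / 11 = 5156411 / 259875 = 19.84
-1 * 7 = -7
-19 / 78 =-0.24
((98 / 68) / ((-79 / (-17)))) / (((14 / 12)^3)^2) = 23328 / 189679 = 0.12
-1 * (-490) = 490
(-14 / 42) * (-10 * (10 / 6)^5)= 31250 / 729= 42.87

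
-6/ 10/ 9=-1/ 15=-0.07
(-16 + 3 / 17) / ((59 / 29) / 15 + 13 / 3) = -39005 / 11016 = -3.54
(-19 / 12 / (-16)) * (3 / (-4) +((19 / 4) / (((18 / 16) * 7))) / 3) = -0.05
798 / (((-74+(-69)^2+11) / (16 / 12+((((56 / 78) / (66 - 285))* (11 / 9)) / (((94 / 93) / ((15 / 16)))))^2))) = 0.23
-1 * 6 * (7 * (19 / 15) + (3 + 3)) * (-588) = 262248 / 5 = 52449.60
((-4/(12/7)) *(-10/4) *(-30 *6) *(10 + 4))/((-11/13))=17372.73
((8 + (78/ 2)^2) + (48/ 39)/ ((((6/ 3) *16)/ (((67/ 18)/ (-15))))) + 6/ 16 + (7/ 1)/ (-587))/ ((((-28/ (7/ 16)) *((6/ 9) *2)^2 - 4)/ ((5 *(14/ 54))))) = -88228955759/ 5241581280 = -16.83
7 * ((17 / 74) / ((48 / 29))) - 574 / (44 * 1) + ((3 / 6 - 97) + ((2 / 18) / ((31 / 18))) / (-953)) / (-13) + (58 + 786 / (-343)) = 262795855354741 / 5147041964064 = 51.06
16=16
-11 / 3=-3.67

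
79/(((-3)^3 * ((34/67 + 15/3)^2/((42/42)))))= -354631/3676347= -0.10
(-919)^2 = 844561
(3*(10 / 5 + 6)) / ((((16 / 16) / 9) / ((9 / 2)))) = 972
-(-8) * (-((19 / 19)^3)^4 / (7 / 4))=-32 / 7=-4.57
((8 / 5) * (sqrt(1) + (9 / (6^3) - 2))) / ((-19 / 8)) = 184 / 285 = 0.65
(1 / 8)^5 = 1 / 32768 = 0.00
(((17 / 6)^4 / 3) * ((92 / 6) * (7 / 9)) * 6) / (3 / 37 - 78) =-497534597 / 25220484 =-19.73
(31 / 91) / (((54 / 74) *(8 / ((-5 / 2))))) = -5735 / 39312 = -0.15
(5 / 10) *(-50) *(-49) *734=899150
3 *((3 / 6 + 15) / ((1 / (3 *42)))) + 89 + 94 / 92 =273655 / 46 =5949.02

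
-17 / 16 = -1.06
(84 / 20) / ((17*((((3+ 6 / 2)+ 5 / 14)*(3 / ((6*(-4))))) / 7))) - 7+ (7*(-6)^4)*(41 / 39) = 937036513 / 98345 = 9528.05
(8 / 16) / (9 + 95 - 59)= 1 / 90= 0.01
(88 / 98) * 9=396 / 49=8.08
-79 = -79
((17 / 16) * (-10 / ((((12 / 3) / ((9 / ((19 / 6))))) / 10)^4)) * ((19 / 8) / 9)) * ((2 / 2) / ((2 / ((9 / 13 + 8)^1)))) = -354478528125 / 11413376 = -31058.17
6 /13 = 0.46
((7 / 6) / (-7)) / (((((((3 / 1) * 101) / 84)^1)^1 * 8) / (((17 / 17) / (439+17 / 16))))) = -28 / 2133423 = -0.00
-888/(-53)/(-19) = -888/1007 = -0.88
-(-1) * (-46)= -46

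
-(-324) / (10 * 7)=162 / 35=4.63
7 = 7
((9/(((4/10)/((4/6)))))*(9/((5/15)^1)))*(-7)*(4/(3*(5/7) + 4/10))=-396900/89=-4459.55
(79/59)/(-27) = -79/1593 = -0.05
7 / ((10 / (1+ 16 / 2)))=63 / 10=6.30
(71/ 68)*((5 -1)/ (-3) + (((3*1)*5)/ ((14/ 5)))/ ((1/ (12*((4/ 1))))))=5609/ 21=267.10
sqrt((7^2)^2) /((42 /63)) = 147 /2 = 73.50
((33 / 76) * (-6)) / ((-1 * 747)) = 11 / 3154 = 0.00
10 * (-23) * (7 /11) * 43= -69230 /11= -6293.64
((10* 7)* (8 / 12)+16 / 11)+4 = 1720 / 33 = 52.12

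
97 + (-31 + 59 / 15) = 1049 / 15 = 69.93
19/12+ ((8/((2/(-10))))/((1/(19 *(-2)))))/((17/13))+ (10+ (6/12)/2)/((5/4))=1195579/1020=1172.14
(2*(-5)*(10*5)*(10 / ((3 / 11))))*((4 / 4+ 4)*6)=-550000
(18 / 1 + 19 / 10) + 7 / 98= 699 / 35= 19.97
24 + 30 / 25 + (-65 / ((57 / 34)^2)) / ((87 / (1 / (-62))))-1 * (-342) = 16088235158 / 43812765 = 367.20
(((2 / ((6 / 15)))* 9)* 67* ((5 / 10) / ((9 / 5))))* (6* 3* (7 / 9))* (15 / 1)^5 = 8903671875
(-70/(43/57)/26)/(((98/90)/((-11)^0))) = -12825/3913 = -3.28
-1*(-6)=6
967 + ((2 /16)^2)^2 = 3960833 /4096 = 967.00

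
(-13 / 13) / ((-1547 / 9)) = 9 / 1547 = 0.01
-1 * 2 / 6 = -1 / 3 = -0.33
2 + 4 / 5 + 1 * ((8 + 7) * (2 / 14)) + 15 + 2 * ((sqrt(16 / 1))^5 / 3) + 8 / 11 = 812354 / 1155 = 703.34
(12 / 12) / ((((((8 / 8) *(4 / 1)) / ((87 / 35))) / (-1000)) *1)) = -4350 / 7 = -621.43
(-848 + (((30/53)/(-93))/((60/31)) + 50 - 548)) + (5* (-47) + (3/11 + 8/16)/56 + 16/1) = -306562633/195888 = -1564.99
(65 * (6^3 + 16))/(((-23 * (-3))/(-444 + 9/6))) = -2224300/23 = -96708.70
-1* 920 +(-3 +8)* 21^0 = -915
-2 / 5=-0.40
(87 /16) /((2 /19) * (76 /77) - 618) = -6699 /761248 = -0.01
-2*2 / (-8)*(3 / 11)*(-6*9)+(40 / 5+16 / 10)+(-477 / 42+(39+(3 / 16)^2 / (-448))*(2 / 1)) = 31034151 / 450560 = 68.88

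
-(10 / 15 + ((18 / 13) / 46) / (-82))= -49009 / 73554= -0.67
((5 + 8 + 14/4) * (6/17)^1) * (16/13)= 1584/221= 7.17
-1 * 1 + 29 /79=-50 /79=-0.63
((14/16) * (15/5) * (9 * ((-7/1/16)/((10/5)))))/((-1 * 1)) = 1323/256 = 5.17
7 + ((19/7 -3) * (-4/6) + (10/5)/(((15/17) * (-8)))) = 967/140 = 6.91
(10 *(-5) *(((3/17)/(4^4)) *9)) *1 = -675/2176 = -0.31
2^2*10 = 40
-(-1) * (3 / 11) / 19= 3 / 209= 0.01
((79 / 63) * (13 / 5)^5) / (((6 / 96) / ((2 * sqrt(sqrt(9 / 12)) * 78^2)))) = 317256501952 * sqrt(2) * 3^(1 / 4) / 21875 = 26993411.87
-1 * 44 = -44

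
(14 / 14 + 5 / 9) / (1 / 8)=112 / 9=12.44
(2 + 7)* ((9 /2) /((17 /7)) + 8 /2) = 1791 /34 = 52.68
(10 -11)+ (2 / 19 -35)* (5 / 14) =-3581 / 266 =-13.46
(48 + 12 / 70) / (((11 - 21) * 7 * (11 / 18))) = -15174 / 13475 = -1.13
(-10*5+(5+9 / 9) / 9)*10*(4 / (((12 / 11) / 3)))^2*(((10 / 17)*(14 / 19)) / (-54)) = 12535600 / 26163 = 479.13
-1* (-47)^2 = -2209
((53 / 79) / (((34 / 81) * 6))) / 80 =1431 / 429760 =0.00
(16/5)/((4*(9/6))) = 8/15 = 0.53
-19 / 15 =-1.27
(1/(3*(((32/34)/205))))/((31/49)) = 170765/1488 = 114.76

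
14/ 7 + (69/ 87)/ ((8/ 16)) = 104/ 29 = 3.59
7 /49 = 1 /7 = 0.14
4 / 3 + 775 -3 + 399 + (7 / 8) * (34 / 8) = 112901 / 96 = 1176.05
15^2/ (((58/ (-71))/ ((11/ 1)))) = -175725/ 58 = -3029.74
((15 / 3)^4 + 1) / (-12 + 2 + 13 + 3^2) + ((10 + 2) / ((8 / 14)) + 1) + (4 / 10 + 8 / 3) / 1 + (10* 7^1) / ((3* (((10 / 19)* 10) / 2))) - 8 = 781 / 10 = 78.10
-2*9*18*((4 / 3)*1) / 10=-216 / 5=-43.20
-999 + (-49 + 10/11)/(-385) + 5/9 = -998.32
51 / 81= 17 / 27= 0.63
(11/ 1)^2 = 121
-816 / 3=-272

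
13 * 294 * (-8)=-30576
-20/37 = -0.54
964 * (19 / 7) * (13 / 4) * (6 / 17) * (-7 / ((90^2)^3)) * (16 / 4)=-0.00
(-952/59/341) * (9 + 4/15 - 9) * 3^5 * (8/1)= -2467584/100595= -24.53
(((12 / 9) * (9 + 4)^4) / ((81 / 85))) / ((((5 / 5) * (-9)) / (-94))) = 912809560 / 2187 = 417379.77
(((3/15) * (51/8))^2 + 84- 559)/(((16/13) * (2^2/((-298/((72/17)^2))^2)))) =-18257289497663827/687970713600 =-26537.89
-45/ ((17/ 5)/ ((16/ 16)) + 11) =-3.12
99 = 99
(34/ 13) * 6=15.69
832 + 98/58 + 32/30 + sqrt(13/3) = sqrt(39)/3 + 363119/435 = 836.84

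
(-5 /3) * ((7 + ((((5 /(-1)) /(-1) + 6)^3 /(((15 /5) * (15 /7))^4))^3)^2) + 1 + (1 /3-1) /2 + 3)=-18.15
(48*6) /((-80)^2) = 9 /200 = 0.04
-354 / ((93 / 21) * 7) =-354 / 31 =-11.42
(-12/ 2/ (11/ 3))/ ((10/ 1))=-9/ 55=-0.16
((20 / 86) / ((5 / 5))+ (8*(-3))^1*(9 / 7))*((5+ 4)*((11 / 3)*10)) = -3041940 / 301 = -10106.11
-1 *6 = -6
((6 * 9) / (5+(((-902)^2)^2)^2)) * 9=2 / 1803208835669381977127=0.00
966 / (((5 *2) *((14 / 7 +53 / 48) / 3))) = 69552 / 745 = 93.36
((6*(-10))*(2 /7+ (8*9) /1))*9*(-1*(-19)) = -5191560 /7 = -741651.43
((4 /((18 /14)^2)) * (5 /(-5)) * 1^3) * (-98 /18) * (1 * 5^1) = 48020 /729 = 65.87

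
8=8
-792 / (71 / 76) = -60192 / 71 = -847.77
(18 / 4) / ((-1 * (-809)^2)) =-9 / 1308962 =-0.00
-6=-6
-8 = -8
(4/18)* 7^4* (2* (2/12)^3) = 2401/486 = 4.94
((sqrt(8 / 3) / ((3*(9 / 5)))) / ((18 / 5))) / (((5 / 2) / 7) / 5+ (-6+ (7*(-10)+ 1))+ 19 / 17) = -5950*sqrt(6) / 12806343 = -0.00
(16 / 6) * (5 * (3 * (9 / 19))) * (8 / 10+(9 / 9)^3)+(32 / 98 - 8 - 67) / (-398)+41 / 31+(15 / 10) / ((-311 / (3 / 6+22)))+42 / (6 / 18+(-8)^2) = 49861816186281 / 1378929747188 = 36.16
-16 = -16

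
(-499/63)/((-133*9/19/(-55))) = -27445/3969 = -6.91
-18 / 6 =-3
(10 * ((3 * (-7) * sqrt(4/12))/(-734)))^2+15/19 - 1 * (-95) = 245203805/2559091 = 95.82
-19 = -19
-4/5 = -0.80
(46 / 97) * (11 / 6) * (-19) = -4807 / 291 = -16.52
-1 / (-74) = 1 / 74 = 0.01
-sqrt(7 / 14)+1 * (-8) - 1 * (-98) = 90 - sqrt(2) / 2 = 89.29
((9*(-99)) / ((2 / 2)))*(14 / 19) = -12474 / 19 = -656.53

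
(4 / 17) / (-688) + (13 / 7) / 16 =9475 / 81872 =0.12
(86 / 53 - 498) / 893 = -26308 / 47329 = -0.56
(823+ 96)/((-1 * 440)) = -919/440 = -2.09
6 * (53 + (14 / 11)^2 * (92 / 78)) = 518246 / 1573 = 329.46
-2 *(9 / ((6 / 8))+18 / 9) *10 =-280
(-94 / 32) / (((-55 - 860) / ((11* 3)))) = 517 / 4880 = 0.11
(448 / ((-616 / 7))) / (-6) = 28 / 33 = 0.85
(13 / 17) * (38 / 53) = 494 / 901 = 0.55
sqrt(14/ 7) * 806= 806 * sqrt(2)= 1139.86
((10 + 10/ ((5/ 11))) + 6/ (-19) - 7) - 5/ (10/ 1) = 919/ 38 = 24.18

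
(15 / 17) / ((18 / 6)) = 5 / 17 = 0.29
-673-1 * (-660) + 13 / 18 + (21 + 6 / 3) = 193 / 18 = 10.72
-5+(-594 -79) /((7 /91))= -8754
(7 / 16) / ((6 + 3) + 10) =7 / 304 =0.02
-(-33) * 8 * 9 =2376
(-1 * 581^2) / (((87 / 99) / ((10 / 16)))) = -55697565 / 232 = -240075.71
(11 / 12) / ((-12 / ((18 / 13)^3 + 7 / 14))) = -152471 / 632736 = -0.24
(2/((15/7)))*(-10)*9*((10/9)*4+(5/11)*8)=-22400/33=-678.79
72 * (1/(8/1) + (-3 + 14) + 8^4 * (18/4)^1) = 1327905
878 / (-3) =-878 / 3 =-292.67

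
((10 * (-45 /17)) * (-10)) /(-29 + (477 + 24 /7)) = 0.59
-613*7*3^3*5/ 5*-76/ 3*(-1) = -2935044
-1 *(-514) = 514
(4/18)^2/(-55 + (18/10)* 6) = -20/17901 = -0.00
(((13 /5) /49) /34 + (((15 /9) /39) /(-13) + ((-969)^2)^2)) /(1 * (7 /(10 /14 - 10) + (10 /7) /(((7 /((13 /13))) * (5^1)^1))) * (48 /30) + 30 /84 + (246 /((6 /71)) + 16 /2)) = 302118715.80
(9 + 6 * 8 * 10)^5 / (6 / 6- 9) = -3495057367681.12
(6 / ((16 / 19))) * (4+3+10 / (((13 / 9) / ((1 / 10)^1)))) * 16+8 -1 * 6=11426 / 13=878.92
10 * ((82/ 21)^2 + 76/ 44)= 823430/ 4851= 169.74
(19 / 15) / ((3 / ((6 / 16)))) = 19 / 120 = 0.16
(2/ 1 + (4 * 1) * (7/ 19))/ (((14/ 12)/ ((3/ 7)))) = 1188/ 931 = 1.28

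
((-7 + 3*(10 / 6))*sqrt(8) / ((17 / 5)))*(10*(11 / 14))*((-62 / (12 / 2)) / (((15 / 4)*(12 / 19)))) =129580*sqrt(2) / 3213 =57.04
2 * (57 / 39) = 38 / 13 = 2.92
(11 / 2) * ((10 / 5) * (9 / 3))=33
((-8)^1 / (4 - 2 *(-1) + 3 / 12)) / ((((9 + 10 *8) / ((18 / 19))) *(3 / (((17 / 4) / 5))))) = -816 / 211375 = -0.00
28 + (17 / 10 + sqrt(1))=307 / 10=30.70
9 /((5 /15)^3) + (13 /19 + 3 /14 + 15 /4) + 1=132281 /532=248.65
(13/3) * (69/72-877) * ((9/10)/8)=-54665/128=-427.07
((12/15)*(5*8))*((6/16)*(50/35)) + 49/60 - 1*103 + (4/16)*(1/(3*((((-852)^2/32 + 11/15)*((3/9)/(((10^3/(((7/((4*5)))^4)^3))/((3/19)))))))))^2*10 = 90848624187249535198671362034560605633560181/5323940846559286276716536820950940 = 17064168593.45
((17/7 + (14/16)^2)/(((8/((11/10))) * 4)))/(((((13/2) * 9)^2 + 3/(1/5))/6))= 15741/82127360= 0.00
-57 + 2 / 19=-1081 / 19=-56.89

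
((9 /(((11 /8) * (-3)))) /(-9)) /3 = 8 /99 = 0.08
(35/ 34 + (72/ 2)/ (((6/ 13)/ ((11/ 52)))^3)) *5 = 146735/ 6528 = 22.48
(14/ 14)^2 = 1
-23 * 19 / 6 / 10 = -437 / 60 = -7.28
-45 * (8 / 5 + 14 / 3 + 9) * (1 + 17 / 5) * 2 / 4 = -1511.40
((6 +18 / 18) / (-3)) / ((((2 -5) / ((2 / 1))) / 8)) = 112 / 9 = 12.44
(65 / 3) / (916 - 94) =65 / 2466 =0.03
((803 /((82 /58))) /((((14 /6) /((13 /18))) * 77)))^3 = 11.90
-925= -925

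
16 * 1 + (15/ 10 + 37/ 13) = 529/ 26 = 20.35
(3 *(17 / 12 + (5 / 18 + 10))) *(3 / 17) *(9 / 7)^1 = 3789 / 476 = 7.96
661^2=436921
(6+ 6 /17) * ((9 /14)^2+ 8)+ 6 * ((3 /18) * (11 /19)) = 50300 /931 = 54.03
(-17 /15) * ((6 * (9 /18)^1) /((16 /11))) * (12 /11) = -51 /20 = -2.55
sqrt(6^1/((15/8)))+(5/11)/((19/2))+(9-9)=10/209+4 *sqrt(5)/5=1.84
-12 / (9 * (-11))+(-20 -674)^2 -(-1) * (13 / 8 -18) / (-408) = 5764221579 / 11968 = 481636.16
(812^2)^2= 434734510336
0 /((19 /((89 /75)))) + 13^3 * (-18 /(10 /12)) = -237276 /5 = -47455.20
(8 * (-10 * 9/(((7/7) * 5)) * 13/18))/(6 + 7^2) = -104/55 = -1.89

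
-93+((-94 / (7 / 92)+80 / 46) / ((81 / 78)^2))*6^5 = -1432226429 / 161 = -8895816.33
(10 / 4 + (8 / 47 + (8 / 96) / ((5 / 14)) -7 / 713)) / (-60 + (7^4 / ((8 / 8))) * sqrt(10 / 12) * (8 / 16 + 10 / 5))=139639296 / 24145135438475 + 6984873952 * sqrt(30) / 72435406315425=0.00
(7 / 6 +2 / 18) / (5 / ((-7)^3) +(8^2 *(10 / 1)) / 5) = 0.01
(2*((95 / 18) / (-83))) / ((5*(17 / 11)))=-209 / 12699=-0.02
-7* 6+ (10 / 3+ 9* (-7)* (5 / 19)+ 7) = -2750 / 57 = -48.25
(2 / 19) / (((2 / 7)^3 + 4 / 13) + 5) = 8918 / 451649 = 0.02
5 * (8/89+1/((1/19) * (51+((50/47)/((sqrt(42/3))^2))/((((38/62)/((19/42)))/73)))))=147282910/67755077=2.17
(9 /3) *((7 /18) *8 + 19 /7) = 367 /21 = 17.48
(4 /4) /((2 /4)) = 2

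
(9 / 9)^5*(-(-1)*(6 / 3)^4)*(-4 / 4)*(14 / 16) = -14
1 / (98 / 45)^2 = 0.21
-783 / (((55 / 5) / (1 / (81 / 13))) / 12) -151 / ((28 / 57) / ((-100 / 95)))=14359 / 77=186.48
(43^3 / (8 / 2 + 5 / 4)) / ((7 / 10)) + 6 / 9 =1060126 / 49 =21635.22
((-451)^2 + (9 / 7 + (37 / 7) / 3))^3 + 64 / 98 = 77935738821707015173 / 9261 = 8415477682939964.93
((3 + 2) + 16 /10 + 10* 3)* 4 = 732 /5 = 146.40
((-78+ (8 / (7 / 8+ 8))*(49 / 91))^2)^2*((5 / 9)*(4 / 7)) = 524048435129371469120 / 45724330325583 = 11461041.23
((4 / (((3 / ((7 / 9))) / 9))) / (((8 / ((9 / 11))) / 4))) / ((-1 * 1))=-42 / 11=-3.82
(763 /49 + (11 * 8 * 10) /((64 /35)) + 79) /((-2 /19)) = -306337 /56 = -5470.30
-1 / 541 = -0.00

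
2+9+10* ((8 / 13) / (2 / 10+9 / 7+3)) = 25251 / 2041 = 12.37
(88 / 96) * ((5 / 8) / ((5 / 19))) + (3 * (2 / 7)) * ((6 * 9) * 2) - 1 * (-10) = 70391 / 672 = 104.75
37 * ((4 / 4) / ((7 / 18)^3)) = 215784 / 343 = 629.11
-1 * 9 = -9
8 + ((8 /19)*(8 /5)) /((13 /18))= 8.93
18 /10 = 9 /5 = 1.80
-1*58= -58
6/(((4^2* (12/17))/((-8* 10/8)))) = -85/16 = -5.31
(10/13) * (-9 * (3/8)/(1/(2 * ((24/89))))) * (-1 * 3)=4860/1157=4.20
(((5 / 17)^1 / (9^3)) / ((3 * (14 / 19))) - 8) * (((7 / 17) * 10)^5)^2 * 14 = -11762136604992970000000000 / 74952637224793371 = -156927588.41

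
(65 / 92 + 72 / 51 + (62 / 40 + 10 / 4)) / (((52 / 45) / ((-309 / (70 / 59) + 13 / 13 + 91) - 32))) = -1522798461 / 1423240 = -1069.95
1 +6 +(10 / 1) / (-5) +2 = 7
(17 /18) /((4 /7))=119 /72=1.65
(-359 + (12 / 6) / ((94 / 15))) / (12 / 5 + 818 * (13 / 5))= -42145 / 250181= -0.17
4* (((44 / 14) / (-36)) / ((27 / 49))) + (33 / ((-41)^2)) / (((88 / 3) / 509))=-957809 / 3267864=-0.29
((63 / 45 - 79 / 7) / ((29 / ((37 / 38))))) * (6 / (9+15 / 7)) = -6401 / 35815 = -0.18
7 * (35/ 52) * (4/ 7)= 35/ 13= 2.69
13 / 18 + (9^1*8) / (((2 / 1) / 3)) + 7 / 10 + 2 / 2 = 4969 / 45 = 110.42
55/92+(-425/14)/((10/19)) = -9190/161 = -57.08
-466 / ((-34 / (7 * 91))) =148421 / 17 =8730.65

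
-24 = -24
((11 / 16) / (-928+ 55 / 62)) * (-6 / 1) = 0.00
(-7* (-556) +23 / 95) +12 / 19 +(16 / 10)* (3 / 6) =369899 / 95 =3893.67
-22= -22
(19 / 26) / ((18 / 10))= 95 / 234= 0.41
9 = 9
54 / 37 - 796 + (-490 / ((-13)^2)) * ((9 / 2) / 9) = -4977327 / 6253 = -795.99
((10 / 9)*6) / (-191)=-20 / 573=-0.03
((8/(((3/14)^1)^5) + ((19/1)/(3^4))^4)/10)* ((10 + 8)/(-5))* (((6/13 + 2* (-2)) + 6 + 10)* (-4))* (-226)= -275608408556752/3838185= -71806963.07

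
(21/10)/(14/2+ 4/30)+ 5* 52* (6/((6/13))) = 723383/214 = 3380.29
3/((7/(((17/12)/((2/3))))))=51/56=0.91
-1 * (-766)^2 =-586756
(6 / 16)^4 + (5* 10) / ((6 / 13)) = 1331443 / 12288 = 108.35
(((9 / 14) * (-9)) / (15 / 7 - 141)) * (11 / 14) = 11 / 336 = 0.03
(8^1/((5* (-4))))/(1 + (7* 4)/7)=-2/25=-0.08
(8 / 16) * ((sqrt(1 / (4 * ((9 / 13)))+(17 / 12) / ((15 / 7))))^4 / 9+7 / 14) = 22457 / 72900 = 0.31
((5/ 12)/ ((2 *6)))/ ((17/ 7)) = 0.01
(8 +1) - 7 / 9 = 74 / 9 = 8.22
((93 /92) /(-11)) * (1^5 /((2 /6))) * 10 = -1395 /506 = -2.76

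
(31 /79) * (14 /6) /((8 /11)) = 2387 /1896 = 1.26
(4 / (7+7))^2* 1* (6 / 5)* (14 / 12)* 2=8 / 35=0.23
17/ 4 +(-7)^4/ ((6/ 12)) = 19225/ 4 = 4806.25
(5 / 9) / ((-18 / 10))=-25 / 81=-0.31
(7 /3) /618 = 7 /1854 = 0.00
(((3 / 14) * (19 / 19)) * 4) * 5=30 / 7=4.29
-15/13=-1.15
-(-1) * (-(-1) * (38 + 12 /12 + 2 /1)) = 41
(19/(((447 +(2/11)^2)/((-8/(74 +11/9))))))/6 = -27588/36619607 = -0.00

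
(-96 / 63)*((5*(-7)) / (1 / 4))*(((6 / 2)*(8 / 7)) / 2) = 2560 / 7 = 365.71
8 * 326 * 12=31296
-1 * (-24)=24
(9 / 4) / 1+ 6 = 33 / 4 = 8.25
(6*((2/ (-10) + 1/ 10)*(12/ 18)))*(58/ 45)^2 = -6728/ 10125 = -0.66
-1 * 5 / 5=-1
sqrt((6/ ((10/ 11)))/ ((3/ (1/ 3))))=sqrt(165)/ 15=0.86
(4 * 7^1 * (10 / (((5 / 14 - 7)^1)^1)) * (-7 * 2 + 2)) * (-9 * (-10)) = 1411200 / 31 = 45522.58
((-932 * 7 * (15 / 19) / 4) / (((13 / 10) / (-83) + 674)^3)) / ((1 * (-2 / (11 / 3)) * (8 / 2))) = 6411519104375 / 3326115227074050717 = 0.00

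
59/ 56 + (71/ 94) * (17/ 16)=19541/ 10528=1.86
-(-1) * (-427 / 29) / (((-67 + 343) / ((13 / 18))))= -5551 / 144072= -0.04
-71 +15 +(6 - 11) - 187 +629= 381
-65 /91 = -5 /7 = -0.71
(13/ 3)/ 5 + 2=43/ 15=2.87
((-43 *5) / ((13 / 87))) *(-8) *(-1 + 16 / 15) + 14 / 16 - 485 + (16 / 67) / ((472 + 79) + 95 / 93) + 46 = 58891976365 / 178861592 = 329.26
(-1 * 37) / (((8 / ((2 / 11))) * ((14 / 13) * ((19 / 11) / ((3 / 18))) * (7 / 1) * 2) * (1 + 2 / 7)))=-481 / 114912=-0.00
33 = 33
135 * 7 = 945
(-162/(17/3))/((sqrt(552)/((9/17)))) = -729 * sqrt(138)/13294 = -0.64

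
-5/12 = -0.42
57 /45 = 19 /15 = 1.27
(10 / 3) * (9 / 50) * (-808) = -2424 / 5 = -484.80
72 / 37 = 1.95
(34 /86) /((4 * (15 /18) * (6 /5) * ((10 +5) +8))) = 17 /3956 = 0.00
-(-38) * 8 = 304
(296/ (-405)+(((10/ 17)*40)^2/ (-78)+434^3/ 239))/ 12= 31095351825908/ 1090976445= 28502.31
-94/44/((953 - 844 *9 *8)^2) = -47/78712352950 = -0.00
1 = 1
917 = 917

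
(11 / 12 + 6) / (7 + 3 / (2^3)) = 166 / 177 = 0.94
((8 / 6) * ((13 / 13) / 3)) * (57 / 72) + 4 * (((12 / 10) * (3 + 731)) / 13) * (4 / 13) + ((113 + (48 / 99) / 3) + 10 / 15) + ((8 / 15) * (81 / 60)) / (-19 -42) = 30243838607 / 153088650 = 197.56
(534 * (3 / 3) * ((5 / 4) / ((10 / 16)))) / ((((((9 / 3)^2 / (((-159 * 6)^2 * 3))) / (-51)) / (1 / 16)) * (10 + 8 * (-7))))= 1032754131 / 46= 22451176.76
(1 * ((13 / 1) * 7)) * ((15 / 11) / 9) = 455 / 33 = 13.79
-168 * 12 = -2016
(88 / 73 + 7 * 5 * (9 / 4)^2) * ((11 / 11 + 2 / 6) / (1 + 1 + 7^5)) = 208363 / 14724684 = 0.01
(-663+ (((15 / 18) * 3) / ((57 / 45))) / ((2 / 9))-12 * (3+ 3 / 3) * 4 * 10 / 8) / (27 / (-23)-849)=520973 / 495368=1.05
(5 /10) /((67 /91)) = 91 /134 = 0.68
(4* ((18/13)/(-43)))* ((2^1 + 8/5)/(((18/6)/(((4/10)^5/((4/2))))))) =-6912/8734375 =-0.00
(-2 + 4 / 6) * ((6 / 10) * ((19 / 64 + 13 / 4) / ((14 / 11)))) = -2497 / 1120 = -2.23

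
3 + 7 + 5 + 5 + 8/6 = 64/3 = 21.33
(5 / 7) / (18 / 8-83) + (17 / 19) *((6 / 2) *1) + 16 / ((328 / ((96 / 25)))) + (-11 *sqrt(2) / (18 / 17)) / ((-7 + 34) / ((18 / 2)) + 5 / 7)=6634337 / 2317525-1309 *sqrt(2) / 468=-1.09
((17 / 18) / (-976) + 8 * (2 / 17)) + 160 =160.94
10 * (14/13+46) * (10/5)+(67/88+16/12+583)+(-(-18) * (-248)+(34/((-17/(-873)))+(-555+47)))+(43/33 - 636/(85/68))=-12623261/5720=-2206.86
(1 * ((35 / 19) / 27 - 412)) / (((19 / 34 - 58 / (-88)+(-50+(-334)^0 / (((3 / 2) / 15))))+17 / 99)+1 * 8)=158068108 / 11745933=13.46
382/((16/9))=1719/8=214.88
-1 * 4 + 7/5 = -13/5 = -2.60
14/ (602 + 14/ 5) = 5/ 216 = 0.02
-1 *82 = -82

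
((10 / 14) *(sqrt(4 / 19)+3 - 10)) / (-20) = 1 / 4 - sqrt(19) / 266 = 0.23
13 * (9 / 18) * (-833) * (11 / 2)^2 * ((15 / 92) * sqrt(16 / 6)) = -6551545 * sqrt(6) / 368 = -43608.54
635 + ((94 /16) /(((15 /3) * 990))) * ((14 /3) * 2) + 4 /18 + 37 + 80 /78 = 259945277 /386100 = 673.26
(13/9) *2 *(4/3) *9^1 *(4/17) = 416/51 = 8.16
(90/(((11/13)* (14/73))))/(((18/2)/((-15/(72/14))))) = -179.73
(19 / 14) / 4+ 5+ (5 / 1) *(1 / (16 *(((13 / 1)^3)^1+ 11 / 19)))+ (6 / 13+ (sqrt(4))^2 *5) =1568539409 / 60793824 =25.80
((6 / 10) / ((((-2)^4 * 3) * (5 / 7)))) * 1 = 7 / 400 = 0.02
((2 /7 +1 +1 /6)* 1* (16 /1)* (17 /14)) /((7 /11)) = 45628 /1029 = 44.34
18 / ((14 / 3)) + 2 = 41 / 7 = 5.86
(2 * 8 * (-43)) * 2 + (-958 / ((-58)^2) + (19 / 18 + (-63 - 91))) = -11574736 / 7569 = -1529.23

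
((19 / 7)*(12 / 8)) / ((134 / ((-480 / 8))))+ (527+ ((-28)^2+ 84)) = 653400 / 469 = 1393.18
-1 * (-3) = 3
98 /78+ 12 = 517 /39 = 13.26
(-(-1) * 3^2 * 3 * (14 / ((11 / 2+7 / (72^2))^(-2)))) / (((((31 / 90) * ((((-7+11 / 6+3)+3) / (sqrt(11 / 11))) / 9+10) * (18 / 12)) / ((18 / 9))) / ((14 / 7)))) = 5693333527 / 648768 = 8775.61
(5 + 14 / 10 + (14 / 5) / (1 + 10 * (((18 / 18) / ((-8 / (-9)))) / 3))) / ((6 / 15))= 332 / 19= 17.47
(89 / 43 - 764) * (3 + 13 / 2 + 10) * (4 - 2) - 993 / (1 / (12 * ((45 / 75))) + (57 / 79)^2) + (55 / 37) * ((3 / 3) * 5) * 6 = -7349431855359 / 235736879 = -31176.42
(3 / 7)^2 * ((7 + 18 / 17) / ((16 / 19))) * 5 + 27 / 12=147123 / 13328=11.04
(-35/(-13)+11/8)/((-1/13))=-423/8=-52.88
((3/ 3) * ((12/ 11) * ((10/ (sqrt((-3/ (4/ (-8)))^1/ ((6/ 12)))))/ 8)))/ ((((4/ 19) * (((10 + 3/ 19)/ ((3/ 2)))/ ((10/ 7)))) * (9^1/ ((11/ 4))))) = 9025 * sqrt(3)/ 129696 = 0.12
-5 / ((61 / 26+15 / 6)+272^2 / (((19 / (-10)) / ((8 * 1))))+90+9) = 247 / 15383542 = 0.00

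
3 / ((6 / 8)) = 4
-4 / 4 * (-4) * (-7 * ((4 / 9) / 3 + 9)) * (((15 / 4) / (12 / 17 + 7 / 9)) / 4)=-146965 / 908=-161.86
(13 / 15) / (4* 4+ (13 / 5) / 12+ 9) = 52 / 1513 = 0.03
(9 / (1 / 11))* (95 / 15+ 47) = 5280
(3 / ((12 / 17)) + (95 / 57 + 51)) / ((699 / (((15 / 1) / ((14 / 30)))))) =17075 / 6524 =2.62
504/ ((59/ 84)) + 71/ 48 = 2036317/ 2832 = 719.04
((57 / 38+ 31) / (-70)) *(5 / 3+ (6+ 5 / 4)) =-1391 / 336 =-4.14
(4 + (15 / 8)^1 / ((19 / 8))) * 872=4176.42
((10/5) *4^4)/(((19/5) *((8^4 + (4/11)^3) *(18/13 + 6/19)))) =34606/1788885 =0.02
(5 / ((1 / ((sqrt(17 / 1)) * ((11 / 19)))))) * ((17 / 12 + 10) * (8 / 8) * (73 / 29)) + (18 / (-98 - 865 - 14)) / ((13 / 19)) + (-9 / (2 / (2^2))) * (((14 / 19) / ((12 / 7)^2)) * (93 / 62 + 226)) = -1982233549 / 1930552 + 550055 * sqrt(17) / 6612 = -683.77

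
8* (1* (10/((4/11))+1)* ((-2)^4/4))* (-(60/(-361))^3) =10368000/2476099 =4.19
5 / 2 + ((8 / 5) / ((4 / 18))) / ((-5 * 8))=58 / 25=2.32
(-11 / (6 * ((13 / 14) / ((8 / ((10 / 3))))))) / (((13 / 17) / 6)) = -37.18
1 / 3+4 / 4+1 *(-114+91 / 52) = -110.92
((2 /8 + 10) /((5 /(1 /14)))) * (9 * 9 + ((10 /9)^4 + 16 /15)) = 112430077 /9185400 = 12.24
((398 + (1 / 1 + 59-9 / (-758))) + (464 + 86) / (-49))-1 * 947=-18578897 / 37142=-500.21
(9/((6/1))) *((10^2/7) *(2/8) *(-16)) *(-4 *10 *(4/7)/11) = 178.11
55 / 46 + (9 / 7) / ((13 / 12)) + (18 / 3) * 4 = 110437 / 4186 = 26.38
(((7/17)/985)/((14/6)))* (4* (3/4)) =9/16745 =0.00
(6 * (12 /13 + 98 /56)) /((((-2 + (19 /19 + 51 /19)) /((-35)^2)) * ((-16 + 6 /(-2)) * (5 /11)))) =-1123815 /832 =-1350.74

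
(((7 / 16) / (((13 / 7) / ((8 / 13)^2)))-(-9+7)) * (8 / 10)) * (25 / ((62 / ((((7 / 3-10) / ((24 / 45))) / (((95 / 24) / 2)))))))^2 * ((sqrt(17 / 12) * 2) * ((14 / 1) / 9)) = 5665590000 * sqrt(51) / 762185437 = 53.08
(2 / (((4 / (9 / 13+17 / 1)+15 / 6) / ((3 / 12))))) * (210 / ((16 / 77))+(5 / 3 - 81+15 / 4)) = 2580715 / 15048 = 171.50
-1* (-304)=304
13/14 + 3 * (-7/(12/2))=-18/7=-2.57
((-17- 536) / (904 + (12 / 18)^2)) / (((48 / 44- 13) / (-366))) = -910791 / 48470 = -18.79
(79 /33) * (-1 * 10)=-790 /33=-23.94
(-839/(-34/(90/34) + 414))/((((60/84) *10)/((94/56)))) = -354897/722080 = -0.49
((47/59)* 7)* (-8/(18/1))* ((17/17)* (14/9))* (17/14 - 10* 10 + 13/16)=3610117/9558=377.71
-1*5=-5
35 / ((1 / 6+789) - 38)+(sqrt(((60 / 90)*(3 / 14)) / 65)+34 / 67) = sqrt(455) / 455+167308 / 301969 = 0.60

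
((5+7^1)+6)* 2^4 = 288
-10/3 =-3.33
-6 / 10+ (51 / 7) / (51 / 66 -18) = -13569 / 13265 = -1.02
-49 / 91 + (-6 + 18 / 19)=-1381 / 247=-5.59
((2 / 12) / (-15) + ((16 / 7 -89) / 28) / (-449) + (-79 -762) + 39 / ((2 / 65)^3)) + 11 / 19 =201344838178039 / 150486840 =1337956.45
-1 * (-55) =55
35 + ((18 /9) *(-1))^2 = 39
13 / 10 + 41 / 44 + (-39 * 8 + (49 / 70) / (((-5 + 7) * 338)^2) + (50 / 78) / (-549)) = -5129182045969 / 16558068384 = -309.77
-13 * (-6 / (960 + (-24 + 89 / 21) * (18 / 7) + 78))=637 / 8062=0.08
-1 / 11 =-0.09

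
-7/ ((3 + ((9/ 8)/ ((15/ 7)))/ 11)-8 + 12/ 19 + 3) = 58520/ 11041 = 5.30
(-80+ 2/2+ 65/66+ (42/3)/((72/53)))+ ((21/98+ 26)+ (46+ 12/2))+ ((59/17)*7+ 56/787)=1293207977/37086588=34.87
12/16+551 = 2207/4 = 551.75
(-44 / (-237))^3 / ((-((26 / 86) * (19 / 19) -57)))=1831456 / 16227392607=0.00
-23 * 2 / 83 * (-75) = 3450 / 83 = 41.57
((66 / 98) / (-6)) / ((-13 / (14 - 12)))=11 / 637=0.02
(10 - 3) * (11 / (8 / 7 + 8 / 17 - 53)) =-9163 / 6115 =-1.50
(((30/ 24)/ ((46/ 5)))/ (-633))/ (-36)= 25/ 4192992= 0.00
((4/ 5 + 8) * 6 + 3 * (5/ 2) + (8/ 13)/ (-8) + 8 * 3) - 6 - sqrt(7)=10169/ 130 - sqrt(7)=75.58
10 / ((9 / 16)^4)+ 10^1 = 720970 / 6561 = 109.89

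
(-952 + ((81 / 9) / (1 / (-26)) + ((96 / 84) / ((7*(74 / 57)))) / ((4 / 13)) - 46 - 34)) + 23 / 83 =-190403212 / 150479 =-1265.31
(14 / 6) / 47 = 7 / 141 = 0.05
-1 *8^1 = -8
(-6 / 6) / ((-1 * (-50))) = -1 / 50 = -0.02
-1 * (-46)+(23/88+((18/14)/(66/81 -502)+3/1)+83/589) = 60634869745/1227433592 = 49.40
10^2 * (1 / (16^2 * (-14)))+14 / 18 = 6047 / 8064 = 0.75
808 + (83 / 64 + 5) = 52115 / 64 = 814.30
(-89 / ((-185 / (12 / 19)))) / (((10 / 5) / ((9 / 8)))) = 2403 / 14060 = 0.17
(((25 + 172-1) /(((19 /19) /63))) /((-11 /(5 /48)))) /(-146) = 5145 /6424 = 0.80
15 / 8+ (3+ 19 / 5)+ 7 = 627 / 40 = 15.68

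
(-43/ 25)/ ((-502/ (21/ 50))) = 903/ 627500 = 0.00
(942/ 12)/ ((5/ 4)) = 314/ 5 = 62.80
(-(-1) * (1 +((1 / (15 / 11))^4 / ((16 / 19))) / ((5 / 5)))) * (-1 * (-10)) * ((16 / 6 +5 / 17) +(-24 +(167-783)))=-35353847531 / 4131000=-8558.18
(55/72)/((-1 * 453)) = -55/32616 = -0.00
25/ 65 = 5/ 13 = 0.38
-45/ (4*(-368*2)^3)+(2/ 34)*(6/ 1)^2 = 2.12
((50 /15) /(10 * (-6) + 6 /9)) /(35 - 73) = 5 /3382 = 0.00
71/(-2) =-71/2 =-35.50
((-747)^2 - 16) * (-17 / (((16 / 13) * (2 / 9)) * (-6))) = 369949359 / 64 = 5780458.73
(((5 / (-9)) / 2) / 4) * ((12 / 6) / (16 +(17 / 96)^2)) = -256 / 29549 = -0.01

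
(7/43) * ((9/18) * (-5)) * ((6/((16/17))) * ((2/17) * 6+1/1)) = -3045/688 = -4.43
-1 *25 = -25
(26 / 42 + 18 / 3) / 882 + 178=3297055 / 18522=178.01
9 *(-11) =-99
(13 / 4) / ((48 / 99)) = 429 / 64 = 6.70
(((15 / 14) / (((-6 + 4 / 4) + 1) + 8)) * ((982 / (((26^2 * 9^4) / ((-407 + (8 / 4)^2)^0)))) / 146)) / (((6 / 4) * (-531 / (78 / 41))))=-2455 / 2530354678488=-0.00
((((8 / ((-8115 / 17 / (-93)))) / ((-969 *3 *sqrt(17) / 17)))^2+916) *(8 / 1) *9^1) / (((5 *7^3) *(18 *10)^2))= 0.00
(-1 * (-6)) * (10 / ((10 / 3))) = 18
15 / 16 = 0.94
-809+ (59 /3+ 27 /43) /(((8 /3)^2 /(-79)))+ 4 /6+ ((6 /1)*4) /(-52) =-55502255 /53664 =-1034.25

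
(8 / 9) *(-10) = -80 / 9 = -8.89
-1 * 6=-6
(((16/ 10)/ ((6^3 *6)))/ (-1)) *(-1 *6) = 1/ 135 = 0.01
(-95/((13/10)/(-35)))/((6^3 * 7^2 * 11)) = 2375/108108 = 0.02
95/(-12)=-95/12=-7.92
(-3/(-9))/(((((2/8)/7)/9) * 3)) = 28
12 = 12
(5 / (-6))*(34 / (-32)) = 85 / 96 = 0.89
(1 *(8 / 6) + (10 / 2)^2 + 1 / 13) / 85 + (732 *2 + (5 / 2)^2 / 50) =7767367 / 5304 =1464.44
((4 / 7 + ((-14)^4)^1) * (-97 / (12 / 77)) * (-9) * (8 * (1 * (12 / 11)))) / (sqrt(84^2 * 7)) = 156509112 * sqrt(7) / 49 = 8450697.72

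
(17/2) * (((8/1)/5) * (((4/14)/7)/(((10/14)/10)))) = 272/35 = 7.77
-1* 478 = -478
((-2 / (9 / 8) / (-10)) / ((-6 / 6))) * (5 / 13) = -8 / 117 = -0.07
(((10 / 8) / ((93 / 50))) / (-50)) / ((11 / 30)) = -25 / 682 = -0.04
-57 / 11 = -5.18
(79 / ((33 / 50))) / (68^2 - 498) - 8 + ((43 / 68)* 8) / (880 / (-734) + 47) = -16990795147 / 2161530943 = -7.86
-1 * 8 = -8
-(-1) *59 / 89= 59 / 89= 0.66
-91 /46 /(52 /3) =-21 /184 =-0.11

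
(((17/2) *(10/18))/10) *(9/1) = 17/4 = 4.25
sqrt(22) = 4.69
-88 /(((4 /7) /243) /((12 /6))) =-74844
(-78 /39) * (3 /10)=-3 /5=-0.60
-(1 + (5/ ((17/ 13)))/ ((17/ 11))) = -1004/ 289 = -3.47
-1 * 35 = -35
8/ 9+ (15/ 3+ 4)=9.89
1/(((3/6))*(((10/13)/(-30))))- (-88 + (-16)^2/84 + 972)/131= -84.77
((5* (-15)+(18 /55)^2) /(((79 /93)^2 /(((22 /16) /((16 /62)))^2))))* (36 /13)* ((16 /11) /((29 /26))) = -16947193091751 /1592703200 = -10640.52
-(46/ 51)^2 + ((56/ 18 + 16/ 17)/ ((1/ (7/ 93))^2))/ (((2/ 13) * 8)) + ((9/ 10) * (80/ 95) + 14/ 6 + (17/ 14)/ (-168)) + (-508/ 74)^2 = 3656375376596153/ 73992494958480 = 49.42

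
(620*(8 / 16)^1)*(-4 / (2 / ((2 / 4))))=-310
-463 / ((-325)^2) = -463 / 105625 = -0.00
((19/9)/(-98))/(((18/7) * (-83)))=0.00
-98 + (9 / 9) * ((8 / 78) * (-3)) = -1278 / 13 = -98.31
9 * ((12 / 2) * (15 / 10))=81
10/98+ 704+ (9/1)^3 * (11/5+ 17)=3601721/245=14700.90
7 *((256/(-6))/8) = -112/3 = -37.33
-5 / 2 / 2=-5 / 4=-1.25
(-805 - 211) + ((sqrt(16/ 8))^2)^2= -1012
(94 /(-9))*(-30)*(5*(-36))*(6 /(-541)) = 625.51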